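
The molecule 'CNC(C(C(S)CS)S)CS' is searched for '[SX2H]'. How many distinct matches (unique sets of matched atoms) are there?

4

[SX2H] is the SMARTS for a thiol: an aliphatic sulfur with two connections, one being H.
The molecule carries 4 separate instances of a thiol (-SH) meeting every constraint; each maps to a distinct set of atoms, giving 4 matches.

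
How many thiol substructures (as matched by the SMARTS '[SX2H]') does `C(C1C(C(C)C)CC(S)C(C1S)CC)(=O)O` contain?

[SX2H] is the SMARTS for a thiol: an aliphatic sulfur with two connections, one being H.
The molecule carries 2 separate instances of a thiol (-SH) meeting every constraint; each maps to a distinct set of atoms, giving 2 matches.

2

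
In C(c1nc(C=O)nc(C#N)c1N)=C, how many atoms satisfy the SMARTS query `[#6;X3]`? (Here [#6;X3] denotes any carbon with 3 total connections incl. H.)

7

The query [#6;X3] means: any carbon (aromatic or not) with three total connections.
Check the 13 heavy atoms by environment: 2× n (aromatic, X2) → no; 4× c (aromatic, X3) → match; 1× N (X3) → no; 3× C (X3) → match; 1× O (X1) → no; 1× C (X2) → no; 1× N (X1) → no.
Summing the matching environments: 4 + 3 = 7 matching atoms.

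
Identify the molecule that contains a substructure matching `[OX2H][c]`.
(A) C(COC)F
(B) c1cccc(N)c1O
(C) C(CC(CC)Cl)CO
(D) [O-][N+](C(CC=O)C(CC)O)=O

B

[OX2H][c] describes a hydroxyl oxygen attached to an aromatic carbon (a phenol).
(A) has a methoxy ether (-OCH3) but the oxygen has H0, not H1.
(B) contains a hydroxyl group (-OH), which satisfies every atom and bond constraint.
(C) has a hydroxyl group (-OH) but the -OH is on an aliphatic carbon, not an aromatic c.
(D) has a hydroxyl group (-OH) but the -OH is on an aliphatic carbon, not an aromatic c.
So the answer is (B).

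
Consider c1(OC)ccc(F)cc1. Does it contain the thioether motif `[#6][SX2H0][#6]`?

No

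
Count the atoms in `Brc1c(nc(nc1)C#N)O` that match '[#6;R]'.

4

Check the 10 heavy atoms by environment: 2× n (aromatic, in 6-ring) → no; 4× c (aromatic, in 6-ring) → match; 1× O (acyclic) → no; 1× Br (acyclic) → no; 1× C (acyclic) → no; 1× N (acyclic) → no.
That gives 4 matching atoms.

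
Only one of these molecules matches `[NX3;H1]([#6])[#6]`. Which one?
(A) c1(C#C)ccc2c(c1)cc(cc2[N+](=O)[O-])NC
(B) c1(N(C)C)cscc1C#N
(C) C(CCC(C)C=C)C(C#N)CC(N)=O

[NX3;H1]([#6])[#6] describes a trivalent nitrogen with one H, bonded to two carbons (a secondary amine).
(A) contains an N-methylamino group (-NHCH3), which satisfies every atom and bond constraint.
(B) has a dimethylamino group (-N(CH3)2) but the nitrogen has H0, not H1.
(C) has a primary amide (-C(=O)NH2) but the -C(=O)NH2 nitrogen has H2, not H1.
So the answer is (A).

A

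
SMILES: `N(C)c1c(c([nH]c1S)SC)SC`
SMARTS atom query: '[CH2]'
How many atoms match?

0

Check the 12 heavy atoms by environment: 1× n (aromatic, H1) → no; 4× c (aromatic, H0) → no; 2× S (H0) → no; 3× C (H3) → no; 1× N (H1) → no; 1× S (H1) → no.
No environment satisfies the query, so 0 matching atoms.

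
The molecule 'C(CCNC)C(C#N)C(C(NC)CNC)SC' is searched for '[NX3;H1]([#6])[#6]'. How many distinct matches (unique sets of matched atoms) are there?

3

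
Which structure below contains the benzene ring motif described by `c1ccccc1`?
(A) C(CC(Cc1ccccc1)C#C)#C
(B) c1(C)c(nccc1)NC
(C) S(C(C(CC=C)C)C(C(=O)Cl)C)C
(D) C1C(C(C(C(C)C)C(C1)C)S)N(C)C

c1ccccc1 describes six aromatic carbons in a ring (a benzene ring).
(A) contains a phenyl ring, which satisfies every atom and bond constraint.
(B) has a methyl group (-CH3) but no six-membered all-carbon aromatic ring is present.
(C) has a methyl group (-CH3) but no six-membered all-carbon aromatic ring is present.
(D) has a methyl group (-CH3) but no six-membered all-carbon aromatic ring is present.
So the answer is (A).

A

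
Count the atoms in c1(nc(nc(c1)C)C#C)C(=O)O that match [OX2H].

Check the 12 heavy atoms by environment: 2× n (aromatic, H0, X2) → no; 3× c (aromatic, H0, X3) → no; 1× c (aromatic, H1, X3) → no; 1× C (H0, X2) → no; 1× C (H1, X2) → no; 1× C (H0, X3) → no; 1× O (H0, X1) → no; 1× O (H1, X2) → match; 1× C (H3, X4) → no.
That gives 1 matching atom.

1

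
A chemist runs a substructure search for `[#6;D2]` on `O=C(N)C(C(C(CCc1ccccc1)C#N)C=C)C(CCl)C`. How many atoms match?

10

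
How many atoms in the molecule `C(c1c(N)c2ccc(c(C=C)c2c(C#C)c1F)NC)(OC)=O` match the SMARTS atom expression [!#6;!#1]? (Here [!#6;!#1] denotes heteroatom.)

5

The query [!#6;!#1] means: not carbon and not hydrogen — any heteroatom.
Check the 22 heavy atoms by environment: 10× c (aromatic) → no; 1× F → match; 7× C → no; 2× O → match; 2× N → match.
Summing the matching environments: 1 + 2 + 2 = 5 matching atoms.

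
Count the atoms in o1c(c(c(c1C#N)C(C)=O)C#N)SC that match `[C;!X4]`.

The query [C;!X4] means: aliphatic carbon that does not have four total connections.
Check the 14 heavy atoms by environment: 1× o (aromatic, X2) → no; 4× c (aromatic, X3) → no; 1× S (X2) → no; 2× C (X4) → no; 2× C (X2) → match; 2× N (X1) → no; 1× C (X3) → match; 1× O (X1) → no.
Summing the matching environments: 2 + 1 = 3 matching atoms.

3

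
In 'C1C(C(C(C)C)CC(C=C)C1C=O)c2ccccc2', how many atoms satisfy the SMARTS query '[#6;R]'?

12

The query [#6;R] means: carbon that is part of a ring.
Check the 19 heavy atoms by environment: 6× C (in 6-ring) → match; 6× c (aromatic, in 6-ring) → match; 6× C (acyclic) → no; 1× O (acyclic) → no.
Summing the matching environments: 6 + 6 = 12 matching atoms.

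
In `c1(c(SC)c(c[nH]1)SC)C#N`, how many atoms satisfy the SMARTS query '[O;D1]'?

0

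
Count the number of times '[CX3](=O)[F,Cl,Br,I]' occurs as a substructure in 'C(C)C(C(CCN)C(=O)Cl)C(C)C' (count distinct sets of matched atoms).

1

[CX3](=O)[F,Cl,Br,I] is the SMARTS for an acyl halide: a carbonyl carbon bonded to a halogen.
Exactly one fragment in the molecule meets all constraints, giving 1 match.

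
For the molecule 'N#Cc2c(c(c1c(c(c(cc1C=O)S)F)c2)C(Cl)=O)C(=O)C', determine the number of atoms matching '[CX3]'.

3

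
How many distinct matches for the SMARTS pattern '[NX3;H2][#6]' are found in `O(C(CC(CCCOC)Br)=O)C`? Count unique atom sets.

0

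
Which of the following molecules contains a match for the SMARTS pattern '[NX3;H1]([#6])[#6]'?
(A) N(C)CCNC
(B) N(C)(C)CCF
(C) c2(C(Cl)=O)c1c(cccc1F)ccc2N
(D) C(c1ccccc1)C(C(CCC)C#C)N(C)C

A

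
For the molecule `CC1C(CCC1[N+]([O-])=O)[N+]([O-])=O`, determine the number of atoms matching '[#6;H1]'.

3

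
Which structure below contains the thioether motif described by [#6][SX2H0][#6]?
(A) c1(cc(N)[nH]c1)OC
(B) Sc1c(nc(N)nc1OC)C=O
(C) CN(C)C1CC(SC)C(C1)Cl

[#6][SX2H0][#6] describes an aliphatic sulfur bridging two carbons with no H on the sulfur (a thioether).
(A) has a methoxy ether (-OCH3) but the bridging atom is O, not S.
(B) has a methoxy ether (-OCH3) but the bridging atom is O, not S.
(C) contains a methylthio ether (-SCH3), which satisfies every atom and bond constraint.
So the answer is (C).

C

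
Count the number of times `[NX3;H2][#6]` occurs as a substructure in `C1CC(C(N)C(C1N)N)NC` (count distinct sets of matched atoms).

3

[NX3;H2][#6] is the SMARTS for a primary amine: a trivalent nitrogen with two H attached to carbon.
The molecule carries 3 separate instances of a primary amino group (-NH2) meeting every constraint; each maps to a distinct set of atoms, giving 3 matches.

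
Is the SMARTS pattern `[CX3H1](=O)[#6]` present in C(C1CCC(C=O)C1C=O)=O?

The pattern [CX3H1](=O)[#6] describes an sp2 carbon with one H, double-bonded to O and single-bonded to carbon — an aldehyde.
The molecule carries an aldehyde (-CHO), whose atoms satisfy every constraint of the query, so the pattern matches.

Yes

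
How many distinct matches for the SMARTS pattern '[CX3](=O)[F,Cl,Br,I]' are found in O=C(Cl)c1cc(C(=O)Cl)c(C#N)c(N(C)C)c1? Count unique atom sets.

2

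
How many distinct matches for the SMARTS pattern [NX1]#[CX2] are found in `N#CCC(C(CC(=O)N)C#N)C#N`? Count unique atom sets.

3

[NX1]#[CX2] is the SMARTS for a nitrile: a nitrogen triple-bonded to a two-connected carbon.
The molecule carries 3 separate instances of a nitrile (-C#N) meeting every constraint; each maps to a distinct set of atoms, giving 3 matches.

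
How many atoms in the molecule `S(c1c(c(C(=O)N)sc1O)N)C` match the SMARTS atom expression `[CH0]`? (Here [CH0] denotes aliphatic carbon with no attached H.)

The query [CH0] means: aliphatic carbon with no attached hydrogen.
Check the 12 heavy atoms by environment: 1× s (aromatic, H0) → no; 4× c (aromatic, H0) → no; 1× C (H0) → match; 1× O (H0) → no; 2× N (H2) → no; 1× O (H1) → no; 1× S (H0) → no; 1× C (H3) → no.
That gives 1 matching atom.

1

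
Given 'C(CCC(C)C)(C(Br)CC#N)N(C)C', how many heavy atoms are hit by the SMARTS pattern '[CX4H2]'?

3

The query [CX4H2] means: sp3 carbon (X4) with exactly two hydrogens.
Check the 14 heavy atoms by environment: 3× C (H2, X4) → match; 3× C (H1, X4) → no; 1× N (H0, X3) → no; 4× C (H3, X4) → no; 1× Br (H0, X1) → no; 1× C (H0, X2) → no; 1× N (H0, X1) → no.
That gives 3 matching atoms.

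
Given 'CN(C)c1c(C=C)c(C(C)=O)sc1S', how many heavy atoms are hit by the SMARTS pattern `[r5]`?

Check the 14 heavy atoms by environment: 1× s (aromatic, in 5-ring) → match; 4× c (aromatic, in 5-ring) → match; 1× S (acyclic) → no; 1× N (acyclic) → no; 6× C (acyclic) → no; 1× O (acyclic) → no.
Summing the matching environments: 1 + 4 = 5 matching atoms.

5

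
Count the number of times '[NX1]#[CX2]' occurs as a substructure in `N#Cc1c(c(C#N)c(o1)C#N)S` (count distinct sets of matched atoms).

[NX1]#[CX2] is the SMARTS for a nitrile: a nitrogen triple-bonded to a two-connected carbon.
The molecule carries 3 separate instances of a nitrile (-C#N) meeting every constraint; each maps to a distinct set of atoms, giving 3 matches.

3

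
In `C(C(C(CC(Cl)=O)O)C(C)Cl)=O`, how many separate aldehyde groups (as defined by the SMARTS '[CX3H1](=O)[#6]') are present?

1

[CX3H1](=O)[#6] is the SMARTS for an aldehyde: an sp2 carbon with one H, double-bonded to O and single-bonded to carbon.
Exactly one fragment in the molecule meets all constraints, giving 1 match.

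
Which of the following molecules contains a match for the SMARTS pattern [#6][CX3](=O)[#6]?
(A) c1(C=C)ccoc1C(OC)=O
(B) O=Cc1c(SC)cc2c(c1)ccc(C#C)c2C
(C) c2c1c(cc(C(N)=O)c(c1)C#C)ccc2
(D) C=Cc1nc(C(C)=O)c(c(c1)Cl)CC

D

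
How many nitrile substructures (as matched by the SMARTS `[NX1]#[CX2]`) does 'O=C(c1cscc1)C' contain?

0

[NX1]#[CX2] is the SMARTS for a nitrile: a nitrogen triple-bonded to a two-connected carbon.
No fragment in the molecule satisfies every constraint, giving 0 matches.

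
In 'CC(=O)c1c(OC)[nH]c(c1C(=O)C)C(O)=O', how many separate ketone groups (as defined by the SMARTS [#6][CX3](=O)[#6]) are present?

2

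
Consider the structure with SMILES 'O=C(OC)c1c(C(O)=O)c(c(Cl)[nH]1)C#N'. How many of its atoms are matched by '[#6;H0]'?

The query [#6;H0] means: any carbon with no attached hydrogen.
Check the 15 heavy atoms by environment: 1× n (aromatic, H1) → no; 4× c (aromatic, H0) → match; 3× C (H0) → match; 3× O (H0) → no; 1× C (H3) → no; 1× Cl (H0) → no; 1× N (H0) → no; 1× O (H1) → no.
Summing the matching environments: 4 + 3 = 7 matching atoms.

7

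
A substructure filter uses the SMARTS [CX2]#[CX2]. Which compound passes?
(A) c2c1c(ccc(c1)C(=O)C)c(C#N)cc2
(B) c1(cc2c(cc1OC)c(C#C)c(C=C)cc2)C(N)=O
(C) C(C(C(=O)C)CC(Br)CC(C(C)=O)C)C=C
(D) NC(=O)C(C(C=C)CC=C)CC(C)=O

B

[CX2]#[CX2] describes a carbon-carbon triple bond (an alkyne).
(A) has a nitrile (-C#N) but the triple bond is C#N, not C#C.
(B) contains an ethynyl group (-C#CH), which satisfies every atom and bond constraint.
(C) has a vinyl group (-CH=CH2) but the C=C is a double bond; both carbons are CX3, not CX2.
(D) has a vinyl group (-CH=CH2) but the C=C is a double bond; both carbons are CX3, not CX2.
So the answer is (B).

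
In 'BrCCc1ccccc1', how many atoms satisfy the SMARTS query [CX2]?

0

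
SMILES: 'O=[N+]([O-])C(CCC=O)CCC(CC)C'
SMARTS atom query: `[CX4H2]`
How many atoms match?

Check the 14 heavy atoms by environment: 5× C (H2, X4) → match; 2× C (H1, X4) → no; 2× C (H3, X4) → no; 1× N (charge +1, H0, X3) → no; 1× O (charge -1, H0, X1) → no; 2× O (H0, X1) → no; 1× C (H1, X3) → no.
That gives 5 matching atoms.

5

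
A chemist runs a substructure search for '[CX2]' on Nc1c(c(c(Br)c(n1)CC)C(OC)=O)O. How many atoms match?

0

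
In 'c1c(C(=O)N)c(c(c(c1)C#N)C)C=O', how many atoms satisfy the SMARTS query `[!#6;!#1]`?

4

Check the 14 heavy atoms by environment: 6× c (aromatic) → no; 4× C → no; 2× N → match; 2× O → match.
Summing the matching environments: 2 + 2 = 4 matching atoms.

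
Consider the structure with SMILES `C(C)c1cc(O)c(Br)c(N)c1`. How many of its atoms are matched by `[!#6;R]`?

The query [!#6;R] means: non-carbon atom that is part of a ring.
Check the 11 heavy atoms by environment: 6× c (aromatic, in 6-ring) → no; 1× O (acyclic) → no; 2× C (acyclic) → no; 1× N (acyclic) → no; 1× Br (acyclic) → no.
No environment satisfies the query, so 0 matching atoms.

0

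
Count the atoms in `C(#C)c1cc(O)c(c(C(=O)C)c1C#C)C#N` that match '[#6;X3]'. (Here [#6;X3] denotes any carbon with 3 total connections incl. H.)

7

The query [#6;X3] means: any carbon (aromatic or not) with three total connections.
Check the 16 heavy atoms by environment: 6× c (aromatic, X3) → match; 1× C (X3) → match; 1× O (X1) → no; 1× C (X4) → no; 5× C (X2) → no; 1× N (X1) → no; 1× O (X2) → no.
Summing the matching environments: 6 + 1 = 7 matching atoms.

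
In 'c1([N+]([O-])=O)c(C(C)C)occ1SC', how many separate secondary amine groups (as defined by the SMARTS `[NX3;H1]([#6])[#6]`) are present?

0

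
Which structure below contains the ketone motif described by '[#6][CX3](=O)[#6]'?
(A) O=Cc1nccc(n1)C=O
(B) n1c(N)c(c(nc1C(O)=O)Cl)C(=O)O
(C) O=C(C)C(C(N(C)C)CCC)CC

C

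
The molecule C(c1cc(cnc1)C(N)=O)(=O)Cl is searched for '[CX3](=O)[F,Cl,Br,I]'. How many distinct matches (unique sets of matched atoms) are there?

1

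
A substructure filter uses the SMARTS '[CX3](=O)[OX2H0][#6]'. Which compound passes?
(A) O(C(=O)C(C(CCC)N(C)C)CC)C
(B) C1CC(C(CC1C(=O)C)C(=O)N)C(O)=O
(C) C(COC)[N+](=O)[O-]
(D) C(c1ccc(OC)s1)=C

[CX3](=O)[OX2H0][#6] describes a carbonyl carbon bonded to an oxygen that is itself bonded to carbon (no H on that O) (an ester).
(A) contains a methyl-ester group (-C(=O)OCH3), which satisfies every atom and bond constraint.
(B) has a carboxylic acid group (-C(=O)OH) but the singly-bonded O carries H (OX2H1, not H0).
(C) has a methoxy ether (-OCH3) but the ether oxygen is not adjacent to a C=O carbon.
(D) has a methoxy ether (-OCH3) but the ether oxygen is not adjacent to a C=O carbon.
So the answer is (A).

A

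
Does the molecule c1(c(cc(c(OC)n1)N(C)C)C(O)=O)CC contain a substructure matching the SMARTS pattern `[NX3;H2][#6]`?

No

The pattern [NX3;H2][#6] describes a trivalent nitrogen with two H attached to carbon — a primary amine.
The closest candidate here is a dimethylamino group (-N(CH3)2), but the nitrogen has H0, not H2. No other fragment satisfies the full query, so there is no match.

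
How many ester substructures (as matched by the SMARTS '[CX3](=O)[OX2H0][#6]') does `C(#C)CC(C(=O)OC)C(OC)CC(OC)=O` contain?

2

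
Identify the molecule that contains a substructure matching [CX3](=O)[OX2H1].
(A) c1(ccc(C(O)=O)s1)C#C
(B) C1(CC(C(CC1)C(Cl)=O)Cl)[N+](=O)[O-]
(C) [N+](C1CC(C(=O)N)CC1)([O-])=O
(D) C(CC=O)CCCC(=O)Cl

A

[CX3](=O)[OX2H1] describes an sp2 carbon double-bonded to O and single-bonded to an -OH oxygen (a carboxylic acid).
(A) contains a carboxylic acid group (-C(=O)OH), which satisfies every atom and bond constraint.
(B) has an acyl chloride (-C(=O)Cl) but the carbonyl is bonded to Cl, not to an -OH oxygen.
(C) has a primary amide (-C(=O)NH2) but the carbonyl is bonded to N, not to an -OH oxygen.
(D) has an aldehyde (-CHO) but there is no singly-bonded oxygen on the carbonyl carbon.
So the answer is (A).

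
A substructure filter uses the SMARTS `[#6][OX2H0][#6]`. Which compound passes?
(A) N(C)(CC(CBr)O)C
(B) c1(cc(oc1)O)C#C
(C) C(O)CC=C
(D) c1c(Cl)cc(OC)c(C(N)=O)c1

D

[#6][OX2H0][#6] describes an aliphatic oxygen bridging two carbons with no H on the oxygen (an ether).
(A) has a hydroxyl group (-OH) but the oxygen has H1, not H0 bridging two carbons.
(B) has a hydroxyl group (-OH) but the oxygen has H1, not H0 bridging two carbons.
(C) has a hydroxyl group (-OH) but the oxygen has H1, not H0 bridging two carbons.
(D) contains a methoxy ether (-OCH3), which satisfies every atom and bond constraint.
So the answer is (D).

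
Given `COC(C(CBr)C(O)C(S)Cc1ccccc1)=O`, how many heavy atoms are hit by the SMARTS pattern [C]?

7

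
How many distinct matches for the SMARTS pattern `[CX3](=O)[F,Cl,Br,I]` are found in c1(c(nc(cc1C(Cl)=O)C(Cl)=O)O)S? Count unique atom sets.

[CX3](=O)[F,Cl,Br,I] is the SMARTS for an acyl halide: a carbonyl carbon bonded to a halogen.
The molecule carries 2 separate instances of an acyl chloride (-C(=O)Cl) meeting every constraint; each maps to a distinct set of atoms, giving 2 matches.

2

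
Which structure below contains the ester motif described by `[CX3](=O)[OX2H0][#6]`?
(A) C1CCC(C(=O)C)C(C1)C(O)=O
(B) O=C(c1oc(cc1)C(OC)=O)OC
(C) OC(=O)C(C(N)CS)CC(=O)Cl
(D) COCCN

B

[CX3](=O)[OX2H0][#6] describes a carbonyl carbon bonded to an oxygen that is itself bonded to carbon (no H on that O) (an ester).
(A) has a carboxylic acid group (-C(=O)OH) but the singly-bonded O carries H (OX2H1, not H0).
(B) contains a methyl-ester group (-C(=O)OCH3), which satisfies every atom and bond constraint.
(C) has a carboxylic acid group (-C(=O)OH) but the singly-bonded O carries H (OX2H1, not H0).
(D) has a methoxy ether (-OCH3) but the ether oxygen is not adjacent to a C=O carbon.
So the answer is (B).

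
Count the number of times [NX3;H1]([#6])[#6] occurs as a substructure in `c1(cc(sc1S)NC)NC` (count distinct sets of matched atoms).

[NX3;H1]([#6])[#6] is the SMARTS for a secondary amine: a trivalent nitrogen with one H, bonded to two carbons.
The molecule carries 2 separate instances of an N-methylamino group (-NHCH3) meeting every constraint; each maps to a distinct set of atoms, giving 2 matches.

2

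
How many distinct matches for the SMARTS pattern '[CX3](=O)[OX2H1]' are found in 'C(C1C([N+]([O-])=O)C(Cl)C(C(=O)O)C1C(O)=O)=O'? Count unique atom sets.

2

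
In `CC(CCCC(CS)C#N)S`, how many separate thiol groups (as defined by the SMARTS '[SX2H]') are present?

[SX2H] is the SMARTS for a thiol: an aliphatic sulfur with two connections, one being H.
The molecule carries 2 separate instances of a thiol (-SH) meeting every constraint; each maps to a distinct set of atoms, giving 2 matches.

2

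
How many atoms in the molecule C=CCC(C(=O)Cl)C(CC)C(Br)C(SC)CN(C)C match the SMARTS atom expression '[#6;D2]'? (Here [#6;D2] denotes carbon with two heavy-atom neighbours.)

4

Check the 19 heavy atoms by environment: 4× C (D2) → match; 5× C (D3) → no; 1× O (D1) → no; 1× Cl (D1) → no; 1× S (D2) → no; 5× C (D1) → no; 1× Br (D1) → no; 1× N (D3) → no.
That gives 4 matching atoms.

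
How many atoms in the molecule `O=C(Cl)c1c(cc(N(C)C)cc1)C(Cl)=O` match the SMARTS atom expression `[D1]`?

6

Check the 15 heavy atoms by environment: 3× c (aromatic, D3) → no; 3× c (aromatic, D2) → no; 1× N (D3) → no; 2× C (D1) → match; 2× C (D3) → no; 2× O (D1) → match; 2× Cl (D1) → match.
Summing the matching environments: 2 + 2 + 2 = 6 matching atoms.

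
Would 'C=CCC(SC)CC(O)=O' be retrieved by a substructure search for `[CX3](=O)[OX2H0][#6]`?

No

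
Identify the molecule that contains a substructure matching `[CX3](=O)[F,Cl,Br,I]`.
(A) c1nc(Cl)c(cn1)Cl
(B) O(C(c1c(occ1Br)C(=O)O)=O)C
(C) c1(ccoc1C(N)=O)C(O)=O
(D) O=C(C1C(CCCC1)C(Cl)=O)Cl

D

[CX3](=O)[F,Cl,Br,I] describes a carbonyl carbon bonded to a halogen (an acyl halide).
(A) has a chloro substituent but the Cl is not on a carbonyl carbon.
(B) has a carboxylic acid group (-C(=O)OH) but the carbonyl is bonded to -OH, not to a halogen.
(C) has a carboxylic acid group (-C(=O)OH) but the carbonyl is bonded to -OH, not to a halogen.
(D) contains an acyl chloride (-C(=O)Cl), which satisfies every atom and bond constraint.
So the answer is (D).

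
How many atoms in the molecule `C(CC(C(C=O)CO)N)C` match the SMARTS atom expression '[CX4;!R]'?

6

The query [CX4;!R] means: aliphatic carbon with four total connections, not in a ring.
Check the 10 heavy atoms by environment: 6× C (X4, acyclic) → match; 1× O (X2, acyclic) → no; 1× C (X3, acyclic) → no; 1× O (X1, acyclic) → no; 1× N (X3, acyclic) → no.
That gives 6 matching atoms.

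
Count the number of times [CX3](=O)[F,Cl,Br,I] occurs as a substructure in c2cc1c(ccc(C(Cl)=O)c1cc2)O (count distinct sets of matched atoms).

1

[CX3](=O)[F,Cl,Br,I] is the SMARTS for an acyl halide: a carbonyl carbon bonded to a halogen.
Exactly one fragment in the molecule meets all constraints, giving 1 match.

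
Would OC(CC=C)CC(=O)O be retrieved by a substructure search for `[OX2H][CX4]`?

The pattern [OX2H][CX4] describes a hydroxyl oxygen bound to an sp3 (X4) carbon — an aliphatic alcohol.
The molecule carries a hydroxyl group (-OH), whose atoms satisfy every constraint of the query, so the pattern matches.

Yes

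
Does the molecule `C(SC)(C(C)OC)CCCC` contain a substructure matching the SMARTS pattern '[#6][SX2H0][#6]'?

The pattern [#6][SX2H0][#6] describes an aliphatic sulfur bridging two carbons with no H on the sulfur — a thioether.
The molecule carries a methylthio ether (-SCH3), whose atoms satisfy every constraint of the query, so the pattern matches.

Yes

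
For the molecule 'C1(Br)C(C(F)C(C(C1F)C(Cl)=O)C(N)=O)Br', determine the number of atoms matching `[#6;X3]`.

The query [#6;X3] means: any carbon (aromatic or not) with three total connections.
Check the 16 heavy atoms by environment: 6× C (X4) → no; 2× F (X1) → no; 2× Br (X1) → no; 2× C (X3) → match; 2× O (X1) → no; 1× Cl (X1) → no; 1× N (X3) → no.
That gives 2 matching atoms.

2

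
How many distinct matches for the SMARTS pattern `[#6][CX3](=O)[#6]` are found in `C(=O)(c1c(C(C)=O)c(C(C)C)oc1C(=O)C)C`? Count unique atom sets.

[#6][CX3](=O)[#6] is the SMARTS for a ketone: a carbonyl carbon (no H) flanked by two carbons.
The molecule carries 3 separate instances of an acetyl/ketone group (-C(=O)CH3) meeting every constraint; each maps to a distinct set of atoms, giving 3 matches.

3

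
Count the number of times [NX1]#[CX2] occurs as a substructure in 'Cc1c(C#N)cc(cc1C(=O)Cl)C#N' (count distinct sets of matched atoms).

2

[NX1]#[CX2] is the SMARTS for a nitrile: a nitrogen triple-bonded to a two-connected carbon.
The molecule carries 2 separate instances of a nitrile (-C#N) meeting every constraint; each maps to a distinct set of atoms, giving 2 matches.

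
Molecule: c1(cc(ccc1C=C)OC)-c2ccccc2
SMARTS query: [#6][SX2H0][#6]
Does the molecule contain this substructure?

No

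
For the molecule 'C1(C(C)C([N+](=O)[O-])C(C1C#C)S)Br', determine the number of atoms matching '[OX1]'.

2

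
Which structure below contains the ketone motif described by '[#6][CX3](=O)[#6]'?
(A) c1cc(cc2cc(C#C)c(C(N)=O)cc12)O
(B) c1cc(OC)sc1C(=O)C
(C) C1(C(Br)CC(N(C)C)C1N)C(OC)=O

[#6][CX3](=O)[#6] describes a carbonyl carbon (no H) flanked by two carbons (a ketone).
(A) has a primary amide (-C(=O)NH2) but one neighbour of the carbonyl carbon is N, not C.
(B) contains an acetyl/ketone group (-C(=O)CH3), which satisfies every atom and bond constraint.
(C) has a methyl-ester group (-C(=O)OCH3) but one neighbour of the carbonyl carbon is O, not C.
So the answer is (B).

B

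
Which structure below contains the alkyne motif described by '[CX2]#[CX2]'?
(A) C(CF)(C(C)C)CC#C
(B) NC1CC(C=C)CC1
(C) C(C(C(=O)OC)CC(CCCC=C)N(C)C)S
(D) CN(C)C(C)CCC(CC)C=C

[CX2]#[CX2] describes a carbon-carbon triple bond (an alkyne).
(A) contains an ethynyl group (-C#CH), which satisfies every atom and bond constraint.
(B) has a vinyl group (-CH=CH2) but the C=C is a double bond; both carbons are CX3, not CX2.
(C) has a vinyl group (-CH=CH2) but the C=C is a double bond; both carbons are CX3, not CX2.
(D) has a vinyl group (-CH=CH2) but the C=C is a double bond; both carbons are CX3, not CX2.
So the answer is (A).

A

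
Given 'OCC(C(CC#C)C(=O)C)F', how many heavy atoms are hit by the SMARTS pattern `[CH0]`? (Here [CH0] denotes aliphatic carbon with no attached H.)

2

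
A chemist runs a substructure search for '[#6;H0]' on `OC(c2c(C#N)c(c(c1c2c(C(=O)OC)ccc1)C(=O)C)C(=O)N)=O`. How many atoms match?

12

The query [#6;H0] means: any carbon with no attached hydrogen.
Check the 25 heavy atoms by environment: 7× c (aromatic, H0) → match; 3× c (aromatic, H1) → no; 5× C (H0) → match; 1× N (H0) → no; 5× O (H0) → no; 2× C (H3) → no; 1× N (H2) → no; 1× O (H1) → no.
Summing the matching environments: 7 + 5 = 12 matching atoms.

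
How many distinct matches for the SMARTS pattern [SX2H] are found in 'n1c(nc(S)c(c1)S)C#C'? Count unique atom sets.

2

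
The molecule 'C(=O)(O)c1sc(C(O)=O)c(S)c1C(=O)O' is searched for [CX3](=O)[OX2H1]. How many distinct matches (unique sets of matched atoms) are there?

3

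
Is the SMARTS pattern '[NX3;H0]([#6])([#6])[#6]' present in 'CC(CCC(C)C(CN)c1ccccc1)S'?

No

The pattern [NX3;H0]([#6])([#6])[#6] describes a trivalent nitrogen with no H, bonded to three carbons — a tertiary amine.
The closest candidate here is a primary amino group (-NH2), but the nitrogen has H2, not H0 with three carbons. No other fragment satisfies the full query, so there is no match.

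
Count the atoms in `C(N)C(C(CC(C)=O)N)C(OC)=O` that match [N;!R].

The query [N;!R] means: aliphatic nitrogen not in a ring.
Check the 13 heavy atoms by environment: 8× C (acyclic) → no; 3× O (acyclic) → no; 2× N (acyclic) → match.
That gives 2 matching atoms.

2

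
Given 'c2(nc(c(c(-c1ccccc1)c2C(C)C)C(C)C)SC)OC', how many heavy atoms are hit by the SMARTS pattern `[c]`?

11

The query [c] means: lowercase c matches aromatic carbon only.
Check the 22 heavy atoms by environment: 1× n (aromatic) → no; 11× c (aromatic) → match; 8× C → no; 1× S → no; 1× O → no.
That gives 11 matching atoms.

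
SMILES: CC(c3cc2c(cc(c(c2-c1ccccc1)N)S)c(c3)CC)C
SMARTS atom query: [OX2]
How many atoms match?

0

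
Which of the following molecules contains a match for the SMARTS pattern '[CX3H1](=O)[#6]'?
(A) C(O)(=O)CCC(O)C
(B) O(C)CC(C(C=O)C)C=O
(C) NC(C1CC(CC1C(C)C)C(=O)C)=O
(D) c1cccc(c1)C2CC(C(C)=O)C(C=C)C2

[CX3H1](=O)[#6] describes an sp2 carbon with one H, double-bonded to O and single-bonded to carbon (an aldehyde).
(A) has a carboxylic acid group (-C(=O)OH) but the carbonyl carbon has H0 and is bonded to O, not H1.
(B) contains an aldehyde (-CHO), which satisfies every atom and bond constraint.
(C) has an acetyl/ketone group (-C(=O)CH3) but the carbonyl carbon has H0 (two carbon neighbours), not H1.
(D) has an acetyl/ketone group (-C(=O)CH3) but the carbonyl carbon has H0 (two carbon neighbours), not H1.
So the answer is (B).

B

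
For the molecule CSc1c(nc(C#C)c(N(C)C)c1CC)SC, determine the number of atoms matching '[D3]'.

The query [D3] means: atom with exactly three heavy-atom neighbours.
Check the 17 heavy atoms by environment: 1× n (aromatic, D2) → no; 5× c (aromatic, D3) → match; 2× S (D2) → no; 6× C (D1) → no; 1× N (D3) → match; 2× C (D2) → no.
Summing the matching environments: 5 + 1 = 6 matching atoms.

6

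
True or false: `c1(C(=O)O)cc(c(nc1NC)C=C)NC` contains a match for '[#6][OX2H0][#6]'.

The pattern [#6][OX2H0][#6] describes an aliphatic oxygen bridging two carbons with no H on the oxygen — an ether.
The closest candidate here is a carboxylic acid group (-C(=O)OH), but the -OH oxygen has H1; the =O is OX1, not OX2. No other fragment satisfies the full query, so there is no match.

False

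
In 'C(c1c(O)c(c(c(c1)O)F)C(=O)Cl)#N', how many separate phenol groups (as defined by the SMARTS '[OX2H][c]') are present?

2

[OX2H][c] is the SMARTS for a phenol: a hydroxyl oxygen attached to an aromatic carbon.
The molecule carries 2 separate instances of a hydroxyl group (-OH) meeting every constraint; each maps to a distinct set of atoms, giving 2 matches.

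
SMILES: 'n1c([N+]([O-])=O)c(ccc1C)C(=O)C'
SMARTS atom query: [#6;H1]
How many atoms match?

The query [#6;H1] means: any carbon bearing exactly one hydrogen.
Check the 13 heavy atoms by environment: 1× n (aromatic, H0) → no; 3× c (aromatic, H0) → no; 2× c (aromatic, H1) → match; 1× C (H0) → no; 2× O (H0) → no; 2× C (H3) → no; 1× N (charge +1, H0) → no; 1× O (charge -1, H0) → no.
That gives 2 matching atoms.

2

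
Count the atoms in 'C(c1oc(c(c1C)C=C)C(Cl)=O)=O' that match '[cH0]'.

4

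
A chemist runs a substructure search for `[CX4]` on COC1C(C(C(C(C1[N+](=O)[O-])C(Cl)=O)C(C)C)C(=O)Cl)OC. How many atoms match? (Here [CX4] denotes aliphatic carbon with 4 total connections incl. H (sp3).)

11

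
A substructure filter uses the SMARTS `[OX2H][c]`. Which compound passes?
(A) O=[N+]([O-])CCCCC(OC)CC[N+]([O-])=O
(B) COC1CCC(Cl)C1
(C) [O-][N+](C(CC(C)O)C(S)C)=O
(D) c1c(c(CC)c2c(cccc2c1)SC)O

[OX2H][c] describes a hydroxyl oxygen attached to an aromatic carbon (a phenol).
(A) has a methoxy ether (-OCH3) but the oxygen has H0, not H1.
(B) has a methoxy ether (-OCH3) but the oxygen has H0, not H1.
(C) has a hydroxyl group (-OH) but the -OH is on an aliphatic carbon, not an aromatic c.
(D) contains a hydroxyl group (-OH), which satisfies every atom and bond constraint.
So the answer is (D).

D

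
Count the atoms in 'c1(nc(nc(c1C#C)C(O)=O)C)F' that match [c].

4

The query [c] means: lowercase c matches aromatic carbon only.
Check the 13 heavy atoms by environment: 2× n (aromatic) → no; 4× c (aromatic) → match; 1× F → no; 4× C → no; 2× O → no.
That gives 4 matching atoms.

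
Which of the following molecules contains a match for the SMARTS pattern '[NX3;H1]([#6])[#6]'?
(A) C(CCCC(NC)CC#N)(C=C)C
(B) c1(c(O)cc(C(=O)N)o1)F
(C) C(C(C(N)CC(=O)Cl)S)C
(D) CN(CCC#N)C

A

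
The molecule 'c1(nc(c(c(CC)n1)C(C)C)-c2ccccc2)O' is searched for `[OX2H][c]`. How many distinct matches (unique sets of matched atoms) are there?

1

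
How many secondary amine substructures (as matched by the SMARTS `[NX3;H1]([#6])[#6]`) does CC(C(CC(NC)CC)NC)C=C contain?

2

[NX3;H1]([#6])[#6] is the SMARTS for a secondary amine: a trivalent nitrogen with one H, bonded to two carbons.
The molecule carries 2 separate instances of an N-methylamino group (-NHCH3) meeting every constraint; each maps to a distinct set of atoms, giving 2 matches.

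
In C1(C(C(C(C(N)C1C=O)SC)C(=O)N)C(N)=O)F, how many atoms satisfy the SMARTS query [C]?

10

The query [C] means: uppercase C matches aliphatic (non-aromatic) carbon only.
Check the 18 heavy atoms by environment: 10× C → match; 3× O → no; 1× F → no; 3× N → no; 1× S → no.
That gives 10 matching atoms.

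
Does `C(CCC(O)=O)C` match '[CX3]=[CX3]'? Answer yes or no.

No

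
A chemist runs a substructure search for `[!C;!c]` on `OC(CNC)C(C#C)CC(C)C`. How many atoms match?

Check the 12 heavy atoms by environment: 10× C → no; 1× O → match; 1× N → match.
Summing the matching environments: 1 + 1 = 2 matching atoms.

2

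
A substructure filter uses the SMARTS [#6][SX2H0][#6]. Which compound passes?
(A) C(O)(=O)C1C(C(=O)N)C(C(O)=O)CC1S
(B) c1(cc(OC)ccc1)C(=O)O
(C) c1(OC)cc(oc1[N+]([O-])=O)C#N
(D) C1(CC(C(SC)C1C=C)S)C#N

[#6][SX2H0][#6] describes an aliphatic sulfur bridging two carbons with no H on the sulfur (a thioether).
(A) has a thiol (-SH) but the sulfur has H1, not H0 bridging two carbons.
(B) has a methoxy ether (-OCH3) but the bridging atom is O, not S.
(C) has a methoxy ether (-OCH3) but the bridging atom is O, not S.
(D) contains a methylthio ether (-SCH3), which satisfies every atom and bond constraint.
So the answer is (D).

D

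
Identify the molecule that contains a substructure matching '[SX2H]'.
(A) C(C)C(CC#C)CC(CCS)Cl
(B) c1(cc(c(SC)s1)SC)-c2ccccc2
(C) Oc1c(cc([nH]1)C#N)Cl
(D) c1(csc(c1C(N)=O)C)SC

A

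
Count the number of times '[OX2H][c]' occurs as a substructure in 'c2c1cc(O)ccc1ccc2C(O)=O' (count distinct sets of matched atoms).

[OX2H][c] is the SMARTS for a phenol: a hydroxyl oxygen attached to an aromatic carbon.
Exactly one fragment in the molecule meets all constraints, giving 1 match.

1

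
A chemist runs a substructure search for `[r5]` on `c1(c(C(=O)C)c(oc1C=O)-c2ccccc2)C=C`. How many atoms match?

5

The query [r5] means: r5 matches atoms in a five-membered ring.
Check the 18 heavy atoms by environment: 1× o (aromatic, in 5-ring) → match; 4× c (aromatic, in 5-ring) → match; 5× C (acyclic) → no; 2× O (acyclic) → no; 6× c (aromatic, in 6-ring) → no.
Summing the matching environments: 1 + 4 = 5 matching atoms.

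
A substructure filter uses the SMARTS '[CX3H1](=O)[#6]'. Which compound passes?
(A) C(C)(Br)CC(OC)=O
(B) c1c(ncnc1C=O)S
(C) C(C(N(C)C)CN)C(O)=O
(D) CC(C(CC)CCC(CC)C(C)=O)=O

B

[CX3H1](=O)[#6] describes an sp2 carbon with one H, double-bonded to O and single-bonded to carbon (an aldehyde).
(A) has a methyl-ester group (-C(=O)OCH3) but the carbonyl carbon has H0, not H1.
(B) contains an aldehyde (-CHO), which satisfies every atom and bond constraint.
(C) has a carboxylic acid group (-C(=O)OH) but the carbonyl carbon has H0 and is bonded to O, not H1.
(D) has an acetyl/ketone group (-C(=O)CH3) but the carbonyl carbon has H0 (two carbon neighbours), not H1.
So the answer is (B).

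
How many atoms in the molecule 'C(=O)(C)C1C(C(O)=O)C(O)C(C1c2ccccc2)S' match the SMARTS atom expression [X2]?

Check the 19 heavy atoms by environment: 6× C (X4) → no; 6× c (aromatic, X3) → no; 2× C (X3) → no; 2× O (X1) → no; 1× S (X2) → match; 2× O (X2) → match.
Summing the matching environments: 1 + 2 = 3 matching atoms.

3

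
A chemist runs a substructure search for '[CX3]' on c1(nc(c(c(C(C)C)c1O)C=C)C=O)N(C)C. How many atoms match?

The query [CX3] means: C with X3: aliphatic carbon with exactly 3 total connections.
Check the 17 heavy atoms by environment: 1× n (aromatic, X2) → no; 5× c (aromatic, X3) → no; 5× C (X4) → no; 1× O (X2) → no; 1× N (X3) → no; 3× C (X3) → match; 1× O (X1) → no.
That gives 3 matching atoms.

3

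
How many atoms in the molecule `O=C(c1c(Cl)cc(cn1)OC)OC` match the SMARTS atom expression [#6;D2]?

2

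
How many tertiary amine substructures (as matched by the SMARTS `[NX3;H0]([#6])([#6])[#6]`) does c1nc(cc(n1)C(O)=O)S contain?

0

[NX3;H0]([#6])([#6])[#6] is the SMARTS for a tertiary amine: a trivalent nitrogen with no H, bonded to three carbons.
No fragment in the molecule satisfies every constraint, giving 0 matches.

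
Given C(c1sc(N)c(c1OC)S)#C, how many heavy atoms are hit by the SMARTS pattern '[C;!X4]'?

Check the 11 heavy atoms by environment: 1× s (aromatic, X2) → no; 4× c (aromatic, X3) → no; 1× N (X3) → no; 1× O (X2) → no; 1× C (X4) → no; 1× S (X2) → no; 2× C (X2) → match.
That gives 2 matching atoms.

2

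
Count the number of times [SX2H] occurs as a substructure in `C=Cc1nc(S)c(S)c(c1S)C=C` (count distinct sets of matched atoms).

3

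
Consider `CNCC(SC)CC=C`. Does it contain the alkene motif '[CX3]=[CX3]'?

The pattern [CX3]=[CX3] describes a non-aromatic C=C double bond between two sp2 carbons — an alkene.
The molecule carries a vinyl group (-CH=CH2), whose atoms satisfy every constraint of the query, so the pattern matches.

Yes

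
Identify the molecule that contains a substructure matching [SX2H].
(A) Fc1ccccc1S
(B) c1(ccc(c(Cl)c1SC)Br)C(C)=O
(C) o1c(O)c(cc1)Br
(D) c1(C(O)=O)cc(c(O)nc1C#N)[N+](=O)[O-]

[SX2H] describes an aliphatic sulfur with two connections, one being H (a thiol).
(A) contains a thiol (-SH), which satisfies every atom and bond constraint.
(B) has a methylthio ether (-SCH3) but the sulfur has H0 (bonded to two carbons), not H1.
(C) has a hydroxyl group (-OH) but it is an -OH, not an -SH.
(D) has a hydroxyl group (-OH) but it is an -OH, not an -SH.
So the answer is (A).

A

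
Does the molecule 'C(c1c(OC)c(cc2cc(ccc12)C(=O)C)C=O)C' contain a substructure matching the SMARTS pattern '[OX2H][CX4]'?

No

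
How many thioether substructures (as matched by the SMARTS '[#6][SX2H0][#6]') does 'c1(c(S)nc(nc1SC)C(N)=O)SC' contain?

[#6][SX2H0][#6] is the SMARTS for a thioether: an aliphatic sulfur bridging two carbons with no H on the sulfur.
The molecule carries 2 separate instances of a methylthio ether (-SCH3) meeting every constraint; each maps to a distinct set of atoms, giving 2 matches.

2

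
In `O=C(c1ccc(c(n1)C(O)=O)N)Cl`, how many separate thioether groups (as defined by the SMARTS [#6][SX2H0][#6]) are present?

[#6][SX2H0][#6] is the SMARTS for a thioether: an aliphatic sulfur bridging two carbons with no H on the sulfur.
No fragment in the molecule satisfies every constraint, giving 0 matches.

0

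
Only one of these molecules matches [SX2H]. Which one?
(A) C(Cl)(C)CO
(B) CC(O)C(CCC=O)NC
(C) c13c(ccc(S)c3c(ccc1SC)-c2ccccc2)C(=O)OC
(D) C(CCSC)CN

[SX2H] describes an aliphatic sulfur with two connections, one being H (a thiol).
(A) has a hydroxyl group (-OH) but it is an -OH, not an -SH.
(B) has a hydroxyl group (-OH) but it is an -OH, not an -SH.
(C) contains a thiol (-SH), which satisfies every atom and bond constraint.
(D) has a methylthio ether (-SCH3) but the sulfur has H0 (bonded to two carbons), not H1.
So the answer is (C).

C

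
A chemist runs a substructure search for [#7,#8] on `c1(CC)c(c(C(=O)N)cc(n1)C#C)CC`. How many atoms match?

Check the 15 heavy atoms by environment: 1× n (aromatic) → match; 5× c (aromatic) → no; 7× C → no; 1× O → match; 1× N → match.
Summing the matching environments: 1 + 1 + 1 = 3 matching atoms.

3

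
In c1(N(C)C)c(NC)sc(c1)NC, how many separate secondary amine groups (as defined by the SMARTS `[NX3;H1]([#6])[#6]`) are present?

2

[NX3;H1]([#6])[#6] is the SMARTS for a secondary amine: a trivalent nitrogen with one H, bonded to two carbons.
The molecule carries 2 separate instances of an N-methylamino group (-NHCH3) meeting every constraint; each maps to a distinct set of atoms, giving 2 matches.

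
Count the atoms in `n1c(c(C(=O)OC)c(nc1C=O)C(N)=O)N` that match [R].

6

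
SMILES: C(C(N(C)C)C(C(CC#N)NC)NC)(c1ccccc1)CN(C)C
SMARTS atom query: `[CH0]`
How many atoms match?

1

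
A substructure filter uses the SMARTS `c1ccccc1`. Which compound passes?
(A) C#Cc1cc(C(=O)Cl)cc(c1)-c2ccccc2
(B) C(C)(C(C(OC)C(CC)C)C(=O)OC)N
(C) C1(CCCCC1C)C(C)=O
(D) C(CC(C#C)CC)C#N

A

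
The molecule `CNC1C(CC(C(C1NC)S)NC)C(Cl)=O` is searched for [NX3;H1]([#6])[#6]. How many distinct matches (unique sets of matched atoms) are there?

[NX3;H1]([#6])[#6] is the SMARTS for a secondary amine: a trivalent nitrogen with one H, bonded to two carbons.
The molecule carries 3 separate instances of an N-methylamino group (-NHCH3) meeting every constraint; each maps to a distinct set of atoms, giving 3 matches.

3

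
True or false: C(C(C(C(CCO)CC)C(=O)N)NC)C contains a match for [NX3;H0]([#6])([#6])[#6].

The pattern [NX3;H0]([#6])([#6])[#6] describes a trivalent nitrogen with no H, bonded to three carbons — a tertiary amine.
The closest candidate here is a primary amide (-C(=O)NH2), but the amide nitrogen has H2 and only one carbon neighbour. No other fragment satisfies the full query, so there is no match.

False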